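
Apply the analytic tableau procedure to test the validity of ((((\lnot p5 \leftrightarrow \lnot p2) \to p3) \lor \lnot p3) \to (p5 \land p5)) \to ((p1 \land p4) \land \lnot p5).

Not valid

Assume the negation and expand:
Initial set: {\lnot (((((\lnot p5 \leftrightarrow \lnot p2) \to p3) \lor \lnot p3) \to (p5 \land p5)) \to ((p1 \land p4) \land \lnot p5))}.
\lnot (((((\lnot p5 \leftrightarrow \lnot p2) \to p3) \lor \lnot p3) \to (p5 \land p5)) \to ((p1 \land p4) \land \lnot p5)): α-rule — add ((((\lnot p5 \leftrightarrow \lnot p2) \to p3) \lor \lnot p3) \to (p5 \land p5)), \lnot ((p1 \land p4) \land \lnot p5).
((((\lnot p5 \leftrightarrow \lnot p2) \to p3) \lor \lnot p3) \to (p5 \land p5)): β-rule — branch into \lnot (((\lnot p5 \leftrightarrow \lnot p2) \to p3) \lor \lnot p3)  //  (p5 \land p5).
  branch 1 (add \lnot (((\lnot p5 \leftrightarrow \lnot p2) \to p3) \lor \lnot p3)):
    \lnot (((\lnot p5 \leftrightarrow \lnot p2) \to p3) \lor \lnot p3): α-rule — add \lnot ((\lnot p5 \leftrightarrow \lnot p2) \to p3), \lnot \lnot p3.
    \lnot ((\lnot p5 \leftrightarrow \lnot p2) \to p3): α-rule — add (\lnot p5 \leftrightarrow \lnot p2), \lnot p3.
    × closes — contains both p3 and \lnot p3.
  branch 2 (add (p5 \land p5)):
    (p5 \land p5): α-rule — add p5, p5.
    \lnot ((p1 \land p4) \land \lnot p5): β-rule — branch into \lnot (p1 \land p4)  //  \lnot \lnot p5.
      branch 2.1 (add \lnot (p1 \land p4)):
        \lnot (p1 \land p4): β-rule — branch into \lnot p1  //  \lnot p4.
          branch 2.1.1 (add \lnot p1):
            ○ open, literals {p1=0, p5=1}.
          branch 2.1.2 (add \lnot p4):
            ○ open, literals {p4=0, p5=1}.
      branch 2.2 (add \lnot \lnot p5):
        ○ open, literals {p5=1}.
1 branch closed, 3 open.
An open branch gives a countermodel: p1=0, p5=1 (unmentioned atoms arbitrary); under it the original formula is false.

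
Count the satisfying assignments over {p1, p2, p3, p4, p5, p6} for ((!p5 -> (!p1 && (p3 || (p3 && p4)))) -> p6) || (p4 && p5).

52

Initial set: {(((!p5 -> (!p1 && (p3 || (p3 && p4)))) -> p6) || (p4 && p5))}.
(((!p5 -> (!p1 && (p3 || (p3 && p4)))) -> p6) || (p4 && p5)): β-rule — branch into ((!p5 -> (!p1 && (p3 || (p3 && p4)))) -> p6)  //  (p4 && p5).
  branch 1 (add ((!p5 -> (!p1 && (p3 || (p3 && p4)))) -> p6)):
    ((!p5 -> (!p1 && (p3 || (p3 && p4)))) -> p6): β-rule — branch into !(!p5 -> (!p1 && (p3 || (p3 && p4))))  //  p6.
      branch 1.1 (add !(!p5 -> (!p1 && (p3 || (p3 && p4))))):
        !(!p5 -> (!p1 && (p3 || (p3 && p4)))): α-rule — add !p5, !(!p1 && (p3 || (p3 && p4))).
        !(!p1 && (p3 || (p3 && p4))): β-rule — branch into !!p1  //  !(p3 || (p3 && p4)).
          branch 1.1.1 (add !!p1):
            ○ open, literals {p1=1, p5=0}.
          branch 1.1.2 (add !(p3 || (p3 && p4))):
            !(p3 || (p3 && p4)): α-rule — add !p3, !(p3 && p4).
            !(p3 && p4): β-rule — branch into !p3  //  !p4.
              branch 1.1.2.1 (add !p3):
                ○ open, literals {p3=0, p5=0}.
              branch 1.1.2.2 (add !p4):
                ○ open, literals {p3=0, p4=0, p5=0}.
      branch 1.2 (add p6):
        ○ open, literals {p6=1}.
  branch 2 (add (p4 && p5)):
    (p4 && p5): α-rule — add p4, p5.
    ○ open, literals {p4=1, p5=1}.
0 branches closed, 5 open.
Each open branch fixes some atoms; the unmentioned ones are free. Counting distinct full assignments: branch {p1=1, p5=0} (p2, p3, p4, p6) contributes 16 new; branch {p3=0, p5=0} (p1, p2, p4, p6) contributes 8 new; branch {p3=0, p4=0, p5=0} (p1, p2, p6) contributes 0 new; branch {p6=1} (p1, p2, p3, p4, p5) contributes 20 new; branch {p4=1, p5=1} (p1, p2, p3, p6) contributes 8 new. Total: 52.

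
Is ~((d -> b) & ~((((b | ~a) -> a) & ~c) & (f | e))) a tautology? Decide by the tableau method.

Assume the negation and expand:
Initial set: {~~((d -> b) & ~((((b | ~a) -> a) & ~c) & (f | e)))}.
~~((d -> b) & ~((((b | ~a) -> a) & ~c) & (f | e))): α-rule — add (d -> b), ~((((b | ~a) -> a) & ~c) & (f | e)).
(d -> b): β-rule — branch into ~d  //  b.
  branch 1 (add ~d):
    ~((((b | ~a) -> a) & ~c) & (f | e)): β-rule — branch into ~(((b | ~a) -> a) & ~c)  //  ~(f | e).
      branch 1.1 (add ~(((b | ~a) -> a) & ~c)):
        ~(((b | ~a) -> a) & ~c): β-rule — branch into ~((b | ~a) -> a)  //  ~~c.
          branch 1.1.1 (add ~((b | ~a) -> a)):
            ~((b | ~a) -> a): α-rule — add (b | ~a), ~a.
            (b | ~a): β-rule — branch into b  //  ~a.
              branch 1.1.1.1 (add b):
                ○ open, literals {a=0, b=1, d=0}.
              branch 1.1.1.2 (add ~a):
                ○ open, literals {a=0, d=0}.
          branch 1.1.2 (add ~~c):
            ○ open, literals {c=1, d=0}.
      branch 1.2 (add ~(f | e)):
        ~(f | e): α-rule — add ~f, ~e.
        ○ open, literals {d=0, e=0, f=0}.
  branch 2 (add b):
    ~((((b | ~a) -> a) & ~c) & (f | e)): β-rule — branch into ~(((b | ~a) -> a) & ~c)  //  ~(f | e).
      branch 2.1 (add ~(((b | ~a) -> a) & ~c)):
        ~(((b | ~a) -> a) & ~c): β-rule — branch into ~((b | ~a) -> a)  //  ~~c.
          branch 2.1.1 (add ~((b | ~a) -> a)):
            ~((b | ~a) -> a): α-rule — add (b | ~a), ~a.
            (b | ~a): β-rule — branch into b  //  ~a.
              branch 2.1.1.1 (add b):
                ○ open, literals {a=0, b=1}.
              branch 2.1.1.2 (add ~a):
                ○ open, literals {a=0, b=1}.
          branch 2.1.2 (add ~~c):
            ○ open, literals {b=1, c=1}.
      branch 2.2 (add ~(f | e)):
        ~(f | e): α-rule — add ~f, ~e.
        ○ open, literals {b=1, e=0, f=0}.
0 branches closed, 8 open.
An open branch gives a countermodel: a=0, b=1, d=0 (unmentioned atoms arbitrary); under it the original formula is false.

Not valid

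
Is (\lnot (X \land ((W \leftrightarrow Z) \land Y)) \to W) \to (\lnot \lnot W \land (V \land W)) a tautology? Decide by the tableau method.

Assume the negation and expand:
Initial set: {\lnot ((\lnot (X \land ((W \leftrightarrow Z) \land Y)) \to W) \to (\lnot \lnot W \land (V \land W)))}.
\lnot ((\lnot (X \land ((W \leftrightarrow Z) \land Y)) \to W) \to (\lnot \lnot W \land (V \land W))): α-rule — add (\lnot (X \land ((W \leftrightarrow Z) \land Y)) \to W), \lnot (\lnot \lnot W \land (V \land W)).
(\lnot (X \land ((W \leftrightarrow Z) \land Y)) \to W): β-rule — branch into \lnot \lnot (X \land ((W \leftrightarrow Z) \land Y))  //  W.
  branch 1 (add \lnot \lnot (X \land ((W \leftrightarrow Z) \land Y))):
    \lnot \lnot (X \land ((W \leftrightarrow Z) \land Y)): α-rule — add X, ((W \leftrightarrow Z) \land Y).
    ((W \leftrightarrow Z) \land Y): α-rule — add (W \leftrightarrow Z), Y.
    \lnot (\lnot \lnot W \land (V \land W)): β-rule — branch into \lnot \lnot \lnot W  //  \lnot (V \land W).
      branch 1.1 (add \lnot \lnot \lnot W):
        \lnot \lnot \lnot W: drop double negation, giving \lnot W.
        (W \leftrightarrow Z): β-rule — branch into W, Z  //  \lnot W, \lnot Z.
          branch 1.1.1 (add W, Z):
            × closes — contains both W and \lnot W.
          branch 1.1.2 (add \lnot W, \lnot Z):
            ○ open, literals {W=F, X=T, Y=T, Z=F}.
      branch 1.2 (add \lnot (V \land W)):
        (W \leftrightarrow Z): β-rule — branch into W, Z  //  \lnot W, \lnot Z.
          branch 1.2.1 (add W, Z):
            \lnot (V \land W): β-rule — branch into \lnot V  //  \lnot W.
              branch 1.2.1.1 (add \lnot V):
                ○ open, literals {V=F, W=T, X=T, Y=T, Z=T}.
              branch 1.2.1.2 (add \lnot W):
                × closes — contains both W and \lnot W.
          branch 1.2.2 (add \lnot W, \lnot Z):
            \lnot (V \land W): β-rule — branch into \lnot V  //  \lnot W.
              branch 1.2.2.1 (add \lnot V):
                ○ open, literals {V=F, W=F, X=T, Y=T, Z=F}.
              branch 1.2.2.2 (add \lnot W):
                ○ open, literals {W=F, X=T, Y=T, Z=F}.
  branch 2 (add W):
    \lnot (\lnot \lnot W \land (V \land W)): β-rule — branch into \lnot \lnot \lnot W  //  \lnot (V \land W).
      branch 2.1 (add \lnot \lnot \lnot W):
        \lnot \lnot \lnot W: drop double negation, giving \lnot W.
        × closes — contains both W and \lnot W.
      branch 2.2 (add \lnot (V \land W)):
        \lnot (V \land W): β-rule — branch into \lnot V  //  \lnot W.
          branch 2.2.1 (add \lnot V):
            ○ open, literals {V=F, W=T}.
          branch 2.2.2 (add \lnot W):
            × closes — contains both W and \lnot W.
4 branches closed, 5 open.
An open branch gives a countermodel: W=F, X=T, Y=T, Z=F (unmentioned atoms arbitrary); under it the original formula is false.

Not valid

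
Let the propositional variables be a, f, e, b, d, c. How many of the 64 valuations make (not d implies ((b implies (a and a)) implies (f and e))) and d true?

32

Initial set: {T ((not d implies ((b implies (a and a)) implies (f and e))) and d)}.
T ((not d implies ((b implies (a and a)) implies (f and e))) and d): α-rule — add T (not d implies ((b implies (a and a)) implies (f and e))), T d.
T (not d implies ((b implies (a and a)) implies (f and e))): β-rule — branch into F not d  //  T ((b implies (a and a)) implies (f and e)).
  branch 1 (add F not d):
    ○ open, literals {d=1}.
  branch 2 (add T ((b implies (a and a)) implies (f and e))):
    T ((b implies (a and a)) implies (f and e)): β-rule — branch into F (b implies (a and a))  //  T (f and e).
      branch 2.1 (add F (b implies (a and a))):
        F (b implies (a and a)): α-rule — add T b, F (a and a).
        F (a and a): β-rule — branch into F a  //  F a.
          branch 2.1.1 (add F a):
            ○ open, literals {a=0, b=1, d=1}.
          branch 2.1.2 (add F a):
            ○ open, literals {a=0, b=1, d=1}.
      branch 2.2 (add T (f and e)):
        T (f and e): α-rule — add T f, T e.
        ○ open, literals {d=1, e=1, f=1}.
0 branches closed, 4 open.
Each open branch fixes some atoms; the unmentioned ones are free. Counting distinct full assignments: branch {d=1} (a, f, e, b, c) contributes 32 new; branch {a=0, b=1, d=1} (f, e, c) contributes 0 new; branch {a=0, b=1, d=1} (f, e, c) contributes 0 new; branch {d=1, e=1, f=1} (a, b, c) contributes 0 new. Total: 32.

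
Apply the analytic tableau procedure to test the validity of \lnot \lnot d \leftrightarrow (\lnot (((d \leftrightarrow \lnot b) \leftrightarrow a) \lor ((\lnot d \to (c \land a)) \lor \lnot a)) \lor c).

Assume the negation and expand:
Initial set: {\lnot (\lnot \lnot d \leftrightarrow (\lnot (((d \leftrightarrow \lnot b) \leftrightarrow a) \lor ((\lnot d \to (c \land a)) \lor \lnot a)) \lor c))}.
\lnot (\lnot \lnot d \leftrightarrow (\lnot (((d \leftrightarrow \lnot b) \leftrightarrow a) \lor ((\lnot d \to (c \land a)) \lor \lnot a)) \lor c)): β-rule — branch into \lnot \lnot d, \lnot (\lnot (((d \leftrightarrow \lnot b) \leftrightarrow a) \lor ((\lnot d \to (c \land a)) \lor \lnot a)) \lor c)  //  \lnot \lnot \lnot d, (\lnot (((d \leftrightarrow \lnot b) \leftrightarrow a) \lor ((\lnot d \to (c \land a)) \lor \lnot a)) \lor c).
  branch 1 (add \lnot \lnot d, \lnot (\lnot (((d \leftrightarrow \lnot b) \leftrightarrow a) \lor ((\lnot d \to (c \land a)) \lor \lnot a)) \lor c)):
    \lnot \lnot d: drop double negation, giving d.
    \lnot (\lnot (((d \leftrightarrow \lnot b) \leftrightarrow a) \lor ((\lnot d \to (c \land a)) \lor \lnot a)) \lor c): α-rule — add \lnot \lnot (((d \leftrightarrow \lnot b) \leftrightarrow a) \lor ((\lnot d \to (c \land a)) \lor \lnot a)), \lnot c.
    \lnot \lnot (((d \leftrightarrow \lnot b) \leftrightarrow a) \lor ((\lnot d \to (c \land a)) \lor \lnot a)): β-rule — branch into ((d \leftrightarrow \lnot b) \leftrightarrow a)  //  ((\lnot d \to (c \land a)) \lor \lnot a).
      branch 1.1 (add ((d \leftrightarrow \lnot b) \leftrightarrow a)):
        ((d \leftrightarrow \lnot b) \leftrightarrow a): β-rule — branch into (d \leftrightarrow \lnot b), a  //  \lnot (d \leftrightarrow \lnot b), \lnot a.
          branch 1.1.1 (add (d \leftrightarrow \lnot b), a):
            (d \leftrightarrow \lnot b): β-rule — branch into d, \lnot b  //  \lnot d, \lnot \lnot b.
              branch 1.1.1.1 (add d, \lnot b):
                ○ open, literals {a=T, b=F, c=F, d=T}.
              branch 1.1.1.2 (add \lnot d, \lnot \lnot b):
                × closes — contains both d and \lnot d.
          branch 1.1.2 (add \lnot (d \leftrightarrow \lnot b), \lnot a):
            \lnot (d \leftrightarrow \lnot b): β-rule — branch into d, \lnot \lnot b  //  \lnot d, \lnot b.
              branch 1.1.2.1 (add d, \lnot \lnot b):
                ○ open, literals {a=F, b=T, c=F, d=T}.
              branch 1.1.2.2 (add \lnot d, \lnot b):
                × closes — contains both d and \lnot d.
      branch 1.2 (add ((\lnot d \to (c \land a)) \lor \lnot a)):
        ((\lnot d \to (c \land a)) \lor \lnot a): β-rule — branch into (\lnot d \to (c \land a))  //  \lnot a.
          branch 1.2.1 (add (\lnot d \to (c \land a))):
            (\lnot d \to (c \land a)): β-rule — branch into \lnot \lnot d  //  (c \land a).
              branch 1.2.1.1 (add \lnot \lnot d):
                ○ open, literals {c=F, d=T}.
              branch 1.2.1.2 (add (c \land a)):
                (c \land a): α-rule — add c, a.
                × closes — contains both c and \lnot c.
          branch 1.2.2 (add \lnot a):
            ○ open, literals {a=F, c=F, d=T}.
  branch 2 (add \lnot \lnot \lnot d, (\lnot (((d \leftrightarrow \lnot b) \leftrightarrow a) \lor ((\lnot d \to (c \land a)) \lor \lnot a)) \lor c)):
    \lnot \lnot \lnot d: drop double negation, giving \lnot d.
    (\lnot (((d \leftrightarrow \lnot b) \leftrightarrow a) \lor ((\lnot d \to (c \land a)) \lor \lnot a)) \lor c): β-rule — branch into \lnot (((d \leftrightarrow \lnot b) \leftrightarrow a) \lor ((\lnot d \to (c \land a)) \lor \lnot a))  //  c.
      branch 2.1 (add \lnot (((d \leftrightarrow \lnot b) \leftrightarrow a) \lor ((\lnot d \to (c \land a)) \lor \lnot a))):
        \lnot (((d \leftrightarrow \lnot b) \leftrightarrow a) \lor ((\lnot d \to (c \land a)) \lor \lnot a)): α-rule — add \lnot ((d \leftrightarrow \lnot b) \leftrightarrow a), \lnot ((\lnot d \to (c \land a)) \lor \lnot a).
        \lnot ((\lnot d \to (c \land a)) \lor \lnot a): α-rule — add \lnot (\lnot d \to (c \land a)), \lnot \lnot a.
        \lnot (\lnot d \to (c \land a)): α-rule — add \lnot d, \lnot (c \land a).
        \lnot ((d \leftrightarrow \lnot b) \leftrightarrow a): β-rule — branch into (d \leftrightarrow \lnot b), \lnot a  //  \lnot (d \leftrightarrow \lnot b), a.
          branch 2.1.1 (add (d \leftrightarrow \lnot b), \lnot a):
            × closes — contains both a and \lnot a.
          branch 2.1.2 (add \lnot (d \leftrightarrow \lnot b), a):
            \lnot (c \land a): β-rule — branch into \lnot c  //  \lnot a.
              branch 2.1.2.1 (add \lnot c):
                \lnot (d \leftrightarrow \lnot b): β-rule — branch into d, \lnot \lnot b  //  \lnot d, \lnot b.
                  branch 2.1.2.1.1 (add d, \lnot \lnot b):
                    × closes — contains both d and \lnot d.
                  branch 2.1.2.1.2 (add \lnot d, \lnot b):
                    ○ open, literals {a=T, b=F, c=F, d=F}.
              branch 2.1.2.2 (add \lnot a):
                × closes — contains both a and \lnot a.
      branch 2.2 (add c):
        ○ open, literals {c=T, d=F}.
6 branches closed, 6 open.
An open branch gives a countermodel: a=T, b=F, c=F, d=T (unmentioned atoms arbitrary); under it the original formula is false.

Not valid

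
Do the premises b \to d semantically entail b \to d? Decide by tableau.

Yes

Initial set: {T (b \to d); F (b \to d)}.
F (b \to d): α-rule — add T b, F d.
T (b \to d): β-rule — branch into F b  //  T d.
  branch 1 (add F b):
    × closes — contains both b and \lnot b.
  branch 2 (add T d):
    × closes — contains both d and \lnot d.
All 2 branches close.
Every branch closed, so the premises entail the conclusion.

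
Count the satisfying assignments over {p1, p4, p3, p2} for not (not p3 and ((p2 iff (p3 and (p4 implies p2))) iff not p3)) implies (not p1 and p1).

Initial set: {T (not (not p3 and ((p2 iff (p3 and (p4 implies p2))) iff not p3)) implies (not p1 and p1))}.
T (not (not p3 and ((p2 iff (p3 and (p4 implies p2))) iff not p3)) implies (not p1 and p1)): β-rule — branch into F not (not p3 and ((p2 iff (p3 and (p4 implies p2))) iff not p3))  //  T (not p1 and p1).
  branch 1 (add F not (not p3 and ((p2 iff (p3 and (p4 implies p2))) iff not p3))):
    F not (not p3 and ((p2 iff (p3 and (p4 implies p2))) iff not p3)): α-rule — add T not p3, T ((p2 iff (p3 and (p4 implies p2))) iff not p3).
    T ((p2 iff (p3 and (p4 implies p2))) iff not p3): β-rule — branch into T (p2 iff (p3 and (p4 implies p2))), T not p3  //  F (p2 iff (p3 and (p4 implies p2))), F not p3.
      branch 1.1 (add T (p2 iff (p3 and (p4 implies p2))), T not p3):
        T (p2 iff (p3 and (p4 implies p2))): β-rule — branch into T p2, T (p3 and (p4 implies p2))  //  F p2, F (p3 and (p4 implies p2)).
          branch 1.1.1 (add T p2, T (p3 and (p4 implies p2))):
            T (p3 and (p4 implies p2)): α-rule — add T p3, T (p4 implies p2).
            × closes — contains both p3 and not p3.
          branch 1.1.2 (add F p2, F (p3 and (p4 implies p2))):
            F (p3 and (p4 implies p2)): β-rule — branch into F p3  //  F (p4 implies p2).
              branch 1.1.2.1 (add F p3):
                ○ open, literals {p2=false, p3=false}.
              branch 1.1.2.2 (add F (p4 implies p2)):
                F (p4 implies p2): α-rule — add T p4, F p2.
                ○ open, literals {p2=false, p3=false, p4=true}.
      branch 1.2 (add F (p2 iff (p3 and (p4 implies p2))), F not p3):
        × closes — contains both p3 and not p3.
  branch 2 (add T (not p1 and p1)):
    T (not p1 and p1): α-rule — add T not p1, T p1.
    × closes — contains both p1 and not p1.
3 branches closed, 2 open.
Each open branch fixes some atoms; the unmentioned ones are free. Counting distinct full assignments: branch {p2=false, p3=false} (p1, p4) contributes 4 new; branch {p2=false, p3=false, p4=true} (p1) contributes 0 new. Total: 4.

4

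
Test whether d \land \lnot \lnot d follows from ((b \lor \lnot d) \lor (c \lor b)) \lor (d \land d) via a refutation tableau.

Initial set: {(((b \lor \lnot d) \lor (c \lor b)) \lor (d \land d)); \lnot (d \land \lnot \lnot d)}.
(((b \lor \lnot d) \lor (c \lor b)) \lor (d \land d)): β-rule — branch into ((b \lor \lnot d) \lor (c \lor b))  //  (d \land d).
  branch 1 (add ((b \lor \lnot d) \lor (c \lor b))):
    \lnot (d \land \lnot \lnot d): β-rule — branch into \lnot d  //  \lnot \lnot \lnot d.
      branch 1.1 (add \lnot d):
        ((b \lor \lnot d) \lor (c \lor b)): β-rule — branch into (b \lor \lnot d)  //  (c \lor b).
          branch 1.1.1 (add (b \lor \lnot d)):
            (b \lor \lnot d): β-rule — branch into b  //  \lnot d.
              branch 1.1.1.1 (add b):
                ○ open, literals {b=1, d=0}.
              branch 1.1.1.2 (add \lnot d):
                ○ open, literals {d=0}.
          branch 1.1.2 (add (c \lor b)):
            (c \lor b): β-rule — branch into c  //  b.
              branch 1.1.2.1 (add c):
                ○ open, literals {c=1, d=0}.
              branch 1.1.2.2 (add b):
                ○ open, literals {b=1, d=0}.
      branch 1.2 (add \lnot \lnot \lnot d):
        \lnot \lnot \lnot d: drop double negation, giving \lnot d.
        ((b \lor \lnot d) \lor (c \lor b)): β-rule — branch into (b \lor \lnot d)  //  (c \lor b).
          branch 1.2.1 (add (b \lor \lnot d)):
            (b \lor \lnot d): β-rule — branch into b  //  \lnot d.
              branch 1.2.1.1 (add b):
                ○ open, literals {b=1, d=0}.
              branch 1.2.1.2 (add \lnot d):
                ○ open, literals {d=0}.
          branch 1.2.2 (add (c \lor b)):
            (c \lor b): β-rule — branch into c  //  b.
              branch 1.2.2.1 (add c):
                ○ open, literals {c=1, d=0}.
              branch 1.2.2.2 (add b):
                ○ open, literals {b=1, d=0}.
  branch 2 (add (d \land d)):
    (d \land d): α-rule — add d, d.
    \lnot (d \land \lnot \lnot d): β-rule — branch into \lnot d  //  \lnot \lnot \lnot d.
      branch 2.1 (add \lnot d):
        × closes — contains both d and \lnot d.
      branch 2.2 (add \lnot \lnot \lnot d):
        \lnot \lnot \lnot d: drop double negation, giving \lnot d.
        × closes — contains both d and \lnot d.
2 branches closed, 8 open.
An open branch gives a countermodel: b=1, d=0 (unmentioned atoms arbitrary); the premises hold there but the conclusion fails.

No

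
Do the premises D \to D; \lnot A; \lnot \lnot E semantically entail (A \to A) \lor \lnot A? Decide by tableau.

Yes

Initial set: {T (D \to D); T \lnot A; T \lnot \lnot E; F ((A \to A) \lor \lnot A)}.
T \lnot \lnot E: drop double negation, giving T E.
F ((A \to A) \lor \lnot A): α-rule — add F (A \to A), F \lnot A.
× closes — contains both A and \lnot A.
All 1 branch closes.
Every branch closed, so the premises entail the conclusion.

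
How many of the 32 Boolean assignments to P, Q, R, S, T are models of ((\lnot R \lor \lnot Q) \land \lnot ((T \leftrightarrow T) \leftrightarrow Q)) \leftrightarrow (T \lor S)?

16

Initial set: {T (((\lnot R \lor \lnot Q) \land \lnot ((T \leftrightarrow T) \leftrightarrow Q)) \leftrightarrow (T \lor S))}.
T (((\lnot R \lor \lnot Q) \land \lnot ((T \leftrightarrow T) \leftrightarrow Q)) \leftrightarrow (T \lor S)): β-rule — branch into T ((\lnot R \lor \lnot Q) \land \lnot ((T \leftrightarrow T) \leftrightarrow Q)), T (T \lor S)  //  F ((\lnot R \lor \lnot Q) \land \lnot ((T \leftrightarrow T) \leftrightarrow Q)), F (T \lor S).
  branch 1 (add T ((\lnot R \lor \lnot Q) \land \lnot ((T \leftrightarrow T) \leftrightarrow Q)), T (T \lor S)):
    T ((\lnot R \lor \lnot Q) \land \lnot ((T \leftrightarrow T) \leftrightarrow Q)): α-rule — add T (\lnot R \lor \lnot Q), T \lnot ((T \leftrightarrow T) \leftrightarrow Q).
    T (T \lor S): β-rule — branch into T T  //  T S.
      branch 1.1 (add T T):
        T (\lnot R \lor \lnot Q): β-rule — branch into T \lnot R  //  T \lnot Q.
          branch 1.1.1 (add T \lnot R):
            T \lnot ((T \leftrightarrow T) \leftrightarrow Q): β-rule — branch into T (T \leftrightarrow T), F Q  //  F (T \leftrightarrow T), T Q.
              branch 1.1.1.1 (add T (T \leftrightarrow T), F Q):
                T (T \leftrightarrow T): β-rule — branch into T T, T T  //  F T, F T.
                  branch 1.1.1.1.1 (add T T, T T):
                    ○ open, literals {Q=0, R=0, T=1}.
                  branch 1.1.1.1.2 (add F T, F T):
                    × closes — contains both T and \lnot T.
              branch 1.1.1.2 (add F (T \leftrightarrow T), T Q):
                F (T \leftrightarrow T): β-rule — branch into T T, F T  //  F T, T T.
                  branch 1.1.1.2.1 (add T T, F T):
                    × closes — contains both T and \lnot T.
                  branch 1.1.1.2.2 (add F T, T T):
                    × closes — contains both T and \lnot T.
          branch 1.1.2 (add T \lnot Q):
            T \lnot ((T \leftrightarrow T) \leftrightarrow Q): β-rule — branch into T (T \leftrightarrow T), F Q  //  F (T \leftrightarrow T), T Q.
              branch 1.1.2.1 (add T (T \leftrightarrow T), F Q):
                T (T \leftrightarrow T): β-rule — branch into T T, T T  //  F T, F T.
                  branch 1.1.2.1.1 (add T T, T T):
                    ○ open, literals {Q=0, T=1}.
                  branch 1.1.2.1.2 (add F T, F T):
                    × closes — contains both T and \lnot T.
              branch 1.1.2.2 (add F (T \leftrightarrow T), T Q):
                × closes — contains both Q and \lnot Q.
      branch 1.2 (add T S):
        T (\lnot R \lor \lnot Q): β-rule — branch into T \lnot R  //  T \lnot Q.
          branch 1.2.1 (add T \lnot R):
            T \lnot ((T \leftrightarrow T) \leftrightarrow Q): β-rule — branch into T (T \leftrightarrow T), F Q  //  F (T \leftrightarrow T), T Q.
              branch 1.2.1.1 (add T (T \leftrightarrow T), F Q):
                T (T \leftrightarrow T): β-rule — branch into T T, T T  //  F T, F T.
                  branch 1.2.1.1.1 (add T T, T T):
                    ○ open, literals {Q=0, R=0, S=1, T=1}.
                  branch 1.2.1.1.2 (add F T, F T):
                    ○ open, literals {Q=0, R=0, S=1, T=0}.
              branch 1.2.1.2 (add F (T \leftrightarrow T), T Q):
                F (T \leftrightarrow T): β-rule — branch into T T, F T  //  F T, T T.
                  branch 1.2.1.2.1 (add T T, F T):
                    × closes — contains both T and \lnot T.
                  branch 1.2.1.2.2 (add F T, T T):
                    × closes — contains both T and \lnot T.
          branch 1.2.2 (add T \lnot Q):
            T \lnot ((T \leftrightarrow T) \leftrightarrow Q): β-rule — branch into T (T \leftrightarrow T), F Q  //  F (T \leftrightarrow T), T Q.
              branch 1.2.2.1 (add T (T \leftrightarrow T), F Q):
                T (T \leftrightarrow T): β-rule — branch into T T, T T  //  F T, F T.
                  branch 1.2.2.1.1 (add T T, T T):
                    ○ open, literals {Q=0, S=1, T=1}.
                  branch 1.2.2.1.2 (add F T, F T):
                    ○ open, literals {Q=0, S=1, T=0}.
              branch 1.2.2.2 (add F (T \leftrightarrow T), T Q):
                × closes — contains both Q and \lnot Q.
  branch 2 (add F ((\lnot R \lor \lnot Q) \land \lnot ((T \leftrightarrow T) \leftrightarrow Q)), F (T \lor S)):
    F (T \lor S): α-rule — add F T, F S.
    F ((\lnot R \lor \lnot Q) \land \lnot ((T \leftrightarrow T) \leftrightarrow Q)): β-rule — branch into F (\lnot R \lor \lnot Q)  //  F \lnot ((T \leftrightarrow T) \leftrightarrow Q).
      branch 2.1 (add F (\lnot R \lor \lnot Q)):
        F (\lnot R \lor \lnot Q): α-rule — add F \lnot R, F \lnot Q.
        ○ open, literals {Q=1, R=1, S=0, T=0}.
      branch 2.2 (add F \lnot ((T \leftrightarrow T) \leftrightarrow Q)):
        F \lnot ((T \leftrightarrow T) \leftrightarrow Q): β-rule — branch into T (T \leftrightarrow T), T Q  //  F (T \leftrightarrow T), F Q.
          branch 2.2.1 (add T (T \leftrightarrow T), T Q):
            T (T \leftrightarrow T): β-rule — branch into T T, T T  //  F T, F T.
              branch 2.2.1.1 (add T T, T T):
                × closes — contains both T and \lnot T.
              branch 2.2.1.2 (add F T, F T):
                ○ open, literals {Q=1, S=0, T=0}.
          branch 2.2.2 (add F (T \leftrightarrow T), F Q):
            F (T \leftrightarrow T): β-rule — branch into T T, F T  //  F T, T T.
              branch 2.2.2.1 (add T T, F T):
                × closes — contains both T and \lnot T.
              branch 2.2.2.2 (add F T, T T):
                × closes — contains both T and \lnot T.
11 branches closed, 8 open.
Each open branch fixes some atoms; the unmentioned ones are free. Counting distinct full assignments: branch {Q=0, R=0, T=1} (P, S) contributes 4 new; branch {Q=0, T=1} (P, R, S) contributes 4 new; branch {Q=0, R=0, S=1, T=1} (P) contributes 0 new; branch {Q=0, R=0, S=1, T=0} (P) contributes 2 new; branch {Q=0, S=1, T=1} (P, R) contributes 0 new; branch {Q=0, S=1, T=0} (P, R) contributes 2 new; branch {Q=1, R=1, S=0, T=0} (P) contributes 2 new; branch {Q=1, S=0, T=0} (P, R) contributes 2 new. Total: 16.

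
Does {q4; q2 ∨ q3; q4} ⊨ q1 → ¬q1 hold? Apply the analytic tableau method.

No

Initial set: {T q4; T (q2 ∨ q3); T q4; F (q1 → ¬q1)}.
F (q1 → ¬q1): α-rule — add T q1, F ¬q1.
T (q2 ∨ q3): β-rule — branch into T q2  //  T q3.
  branch 1 (add T q2):
    ○ open, literals {q1=true, q2=true, q4=true}.
  branch 2 (add T q3):
    ○ open, literals {q1=true, q3=true, q4=true}.
0 branches closed, 2 open.
An open branch gives a countermodel: q1=true, q2=true, q4=true (unmentioned atoms arbitrary); the premises hold there but the conclusion fails.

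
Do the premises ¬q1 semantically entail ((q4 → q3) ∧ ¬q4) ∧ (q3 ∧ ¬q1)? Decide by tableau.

No

Initial set: {¬q1; ¬(((q4 → q3) ∧ ¬q4) ∧ (q3 ∧ ¬q1))}.
¬(((q4 → q3) ∧ ¬q4) ∧ (q3 ∧ ¬q1)): β-rule — branch into ¬((q4 → q3) ∧ ¬q4)  //  ¬(q3 ∧ ¬q1).
  branch 1 (add ¬((q4 → q3) ∧ ¬q4)):
    ¬((q4 → q3) ∧ ¬q4): β-rule — branch into ¬(q4 → q3)  //  ¬¬q4.
      branch 1.1 (add ¬(q4 → q3)):
        ¬(q4 → q3): α-rule — add q4, ¬q3.
        ○ open, literals {q1=F, q3=F, q4=T}.
      branch 1.2 (add ¬¬q4):
        ○ open, literals {q1=F, q4=T}.
  branch 2 (add ¬(q3 ∧ ¬q1)):
    ¬(q3 ∧ ¬q1): β-rule — branch into ¬q3  //  ¬¬q1.
      branch 2.1 (add ¬q3):
        ○ open, literals {q1=F, q3=F}.
      branch 2.2 (add ¬¬q1):
        × closes — contains both q1 and ¬q1.
1 branch closed, 3 open.
An open branch gives a countermodel: q1=F, q3=F, q4=T (unmentioned atoms arbitrary); the premises hold there but the conclusion fails.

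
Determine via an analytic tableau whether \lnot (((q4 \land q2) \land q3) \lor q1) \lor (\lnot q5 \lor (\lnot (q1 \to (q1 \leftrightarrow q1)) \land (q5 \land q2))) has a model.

Initial set: {T (\lnot (((q4 \land q2) \land q3) \lor q1) \lor (\lnot q5 \lor (\lnot (q1 \to (q1 \leftrightarrow q1)) \land (q5 \land q2))))}.
T (\lnot (((q4 \land q2) \land q3) \lor q1) \lor (\lnot q5 \lor (\lnot (q1 \to (q1 \leftrightarrow q1)) \land (q5 \land q2)))): β-rule — branch into T \lnot (((q4 \land q2) \land q3) \lor q1)  //  T (\lnot q5 \lor (\lnot (q1 \to (q1 \leftrightarrow q1)) \land (q5 \land q2))).
  branch 1 (add T \lnot (((q4 \land q2) \land q3) \lor q1)):
    T \lnot (((q4 \land q2) \land q3) \lor q1): α-rule — add F ((q4 \land q2) \land q3), F q1.
    F ((q4 \land q2) \land q3): β-rule — branch into F (q4 \land q2)  //  F q3.
      branch 1.1 (add F (q4 \land q2)):
        F (q4 \land q2): β-rule — branch into F q4  //  F q2.
          branch 1.1.1 (add F q4):
            ○ open, literals {q1=F, q4=F}.
          branch 1.1.2 (add F q2):
            ○ open, literals {q1=F, q2=F}.
      branch 1.2 (add F q3):
        ○ open, literals {q1=F, q3=F}.
  branch 2 (add T (\lnot q5 \lor (\lnot (q1 \to (q1 \leftrightarrow q1)) \land (q5 \land q2)))):
    T (\lnot q5 \lor (\lnot (q1 \to (q1 \leftrightarrow q1)) \land (q5 \land q2))): β-rule — branch into T \lnot q5  //  T (\lnot (q1 \to (q1 \leftrightarrow q1)) \land (q5 \land q2)).
      branch 2.1 (add T \lnot q5):
        ○ open, literals {q5=F}.
      branch 2.2 (add T (\lnot (q1 \to (q1 \leftrightarrow q1)) \land (q5 \land q2))):
        T (\lnot (q1 \to (q1 \leftrightarrow q1)) \land (q5 \land q2)): α-rule — add T \lnot (q1 \to (q1 \leftrightarrow q1)), T (q5 \land q2).
        T \lnot (q1 \to (q1 \leftrightarrow q1)): α-rule — add T q1, F (q1 \leftrightarrow q1).
        T (q5 \land q2): α-rule — add T q5, T q2.
        F (q1 \leftrightarrow q1): β-rule — branch into T q1, F q1  //  F q1, T q1.
          branch 2.2.1 (add T q1, F q1):
            × closes — contains both q1 and \lnot q1.
          branch 2.2.2 (add F q1, T q1):
            × closes — contains both q1 and \lnot q1.
2 branches closed, 4 open.
An open branch gives a satisfying assignment: q1=F, q4=F.

Satisfiable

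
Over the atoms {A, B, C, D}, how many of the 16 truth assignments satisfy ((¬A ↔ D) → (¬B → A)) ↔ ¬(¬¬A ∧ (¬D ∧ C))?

12

Initial set: {(((¬A ↔ D) → (¬B → A)) ↔ ¬(¬¬A ∧ (¬D ∧ C)))}.
(((¬A ↔ D) → (¬B → A)) ↔ ¬(¬¬A ∧ (¬D ∧ C))): β-rule — branch into ((¬A ↔ D) → (¬B → A)), ¬(¬¬A ∧ (¬D ∧ C))  //  ¬((¬A ↔ D) → (¬B → A)), ¬¬(¬¬A ∧ (¬D ∧ C)).
  branch 1 (add ((¬A ↔ D) → (¬B → A)), ¬(¬¬A ∧ (¬D ∧ C))):
    ((¬A ↔ D) → (¬B → A)): β-rule — branch into ¬(¬A ↔ D)  //  (¬B → A).
      branch 1.1 (add ¬(¬A ↔ D)):
        ¬(¬¬A ∧ (¬D ∧ C)): β-rule — branch into ¬¬¬A  //  ¬(¬D ∧ C).
          branch 1.1.1 (add ¬¬¬A):
            ¬¬¬A: drop double negation, giving ¬A.
            ¬(¬A ↔ D): β-rule — branch into ¬A, ¬D  //  ¬¬A, D.
              branch 1.1.1.1 (add ¬A, ¬D):
                ○ open, literals {A=false, D=false}.
              branch 1.1.1.2 (add ¬¬A, D):
                × closes — contains both A and ¬A.
          branch 1.1.2 (add ¬(¬D ∧ C)):
            ¬(¬A ↔ D): β-rule — branch into ¬A, ¬D  //  ¬¬A, D.
              branch 1.1.2.1 (add ¬A, ¬D):
                ¬(¬D ∧ C): β-rule — branch into ¬¬D  //  ¬C.
                  branch 1.1.2.1.1 (add ¬¬D):
                    × closes — contains both D and ¬D.
                  branch 1.1.2.1.2 (add ¬C):
                    ○ open, literals {A=false, C=false, D=false}.
              branch 1.1.2.2 (add ¬¬A, D):
                ¬(¬D ∧ C): β-rule — branch into ¬¬D  //  ¬C.
                  branch 1.1.2.2.1 (add ¬¬D):
                    ○ open, literals {A=true, D=true}.
                  branch 1.1.2.2.2 (add ¬C):
                    ○ open, literals {A=true, C=false, D=true}.
      branch 1.2 (add (¬B → A)):
        ¬(¬¬A ∧ (¬D ∧ C)): β-rule — branch into ¬¬¬A  //  ¬(¬D ∧ C).
          branch 1.2.1 (add ¬¬¬A):
            ¬¬¬A: drop double negation, giving ¬A.
            (¬B → A): β-rule — branch into ¬¬B  //  A.
              branch 1.2.1.1 (add ¬¬B):
                ○ open, literals {A=false, B=true}.
              branch 1.2.1.2 (add A):
                × closes — contains both A and ¬A.
          branch 1.2.2 (add ¬(¬D ∧ C)):
            (¬B → A): β-rule — branch into ¬¬B  //  A.
              branch 1.2.2.1 (add ¬¬B):
                ¬(¬D ∧ C): β-rule — branch into ¬¬D  //  ¬C.
                  branch 1.2.2.1.1 (add ¬¬D):
                    ○ open, literals {B=true, D=true}.
                  branch 1.2.2.1.2 (add ¬C):
                    ○ open, literals {B=true, C=false}.
              branch 1.2.2.2 (add A):
                ¬(¬D ∧ C): β-rule — branch into ¬¬D  //  ¬C.
                  branch 1.2.2.2.1 (add ¬¬D):
                    ○ open, literals {A=true, D=true}.
                  branch 1.2.2.2.2 (add ¬C):
                    ○ open, literals {A=true, C=false}.
  branch 2 (add ¬((¬A ↔ D) → (¬B → A)), ¬¬(¬¬A ∧ (¬D ∧ C))):
    ¬((¬A ↔ D) → (¬B → A)): α-rule — add (¬A ↔ D), ¬(¬B → A).
    ¬¬(¬¬A ∧ (¬D ∧ C)): α-rule — add ¬¬A, (¬D ∧ C).
    ¬(¬B → A): α-rule — add ¬B, ¬A.
    ¬¬A: drop double negation, giving A.
    × closes — contains both A and ¬A.
4 branches closed, 9 open.
Each open branch fixes some atoms; the unmentioned ones are free. Counting distinct full assignments: branch {A=false, D=false} (B, C) contributes 4 new; branch {A=false, C=false, D=false} (B) contributes 0 new; branch {A=true, D=true} (B, C) contributes 4 new; branch {A=true, C=false, D=true} (B) contributes 0 new; branch {A=false, B=true} (C, D) contributes 2 new; branch {B=true, D=true} (A, C) contributes 0 new; branch {B=true, C=false} (A, D) contributes 1 new; branch {A=true, D=true} (B, C) contributes 0 new; branch {A=true, C=false} (B, D) contributes 1 new. Total: 12.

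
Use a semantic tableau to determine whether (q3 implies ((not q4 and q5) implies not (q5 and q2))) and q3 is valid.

Assume the negation and expand:
Initial set: {F ((q3 implies ((not q4 and q5) implies not (q5 and q2))) and q3)}.
F ((q3 implies ((not q4 and q5) implies not (q5 and q2))) and q3): β-rule — branch into F (q3 implies ((not q4 and q5) implies not (q5 and q2)))  //  F q3.
  branch 1 (add F (q3 implies ((not q4 and q5) implies not (q5 and q2)))):
    F (q3 implies ((not q4 and q5) implies not (q5 and q2))): α-rule — add T q3, F ((not q4 and q5) implies not (q5 and q2)).
    F ((not q4 and q5) implies not (q5 and q2)): α-rule — add T (not q4 and q5), F not (q5 and q2).
    T (not q4 and q5): α-rule — add T not q4, T q5.
    F not (q5 and q2): α-rule — add T q5, T q2.
    ○ open, literals {q2=true, q3=true, q4=false, q5=true}.
  branch 2 (add F q3):
    ○ open, literals {q3=false}.
0 branches closed, 2 open.
An open branch gives a countermodel: q2=true, q3=true, q4=false, q5=true (unmentioned atoms arbitrary); under it the original formula is false.

Not valid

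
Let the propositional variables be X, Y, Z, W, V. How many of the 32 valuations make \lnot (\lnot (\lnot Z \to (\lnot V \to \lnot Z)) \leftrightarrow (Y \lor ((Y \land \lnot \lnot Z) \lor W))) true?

Initial set: {\lnot (\lnot (\lnot Z \to (\lnot V \to \lnot Z)) \leftrightarrow (Y \lor ((Y \land \lnot \lnot Z) \lor W)))}.
\lnot (\lnot (\lnot Z \to (\lnot V \to \lnot Z)) \leftrightarrow (Y \lor ((Y \land \lnot \lnot Z) \lor W))): β-rule — branch into \lnot (\lnot Z \to (\lnot V \to \lnot Z)), \lnot (Y \lor ((Y \land \lnot \lnot Z) \lor W))  //  \lnot \lnot (\lnot Z \to (\lnot V \to \lnot Z)), (Y \lor ((Y \land \lnot \lnot Z) \lor W)).
  branch 1 (add \lnot (\lnot Z \to (\lnot V \to \lnot Z)), \lnot (Y \lor ((Y \land \lnot \lnot Z) \lor W))):
    \lnot (\lnot Z \to (\lnot V \to \lnot Z)): α-rule — add \lnot Z, \lnot (\lnot V \to \lnot Z).
    \lnot (Y \lor ((Y \land \lnot \lnot Z) \lor W)): α-rule — add \lnot Y, \lnot ((Y \land \lnot \lnot Z) \lor W).
    \lnot (\lnot V \to \lnot Z): α-rule — add \lnot V, \lnot \lnot Z.
    × closes — contains both Z and \lnot Z.
  branch 2 (add \lnot \lnot (\lnot Z \to (\lnot V \to \lnot Z)), (Y \lor ((Y \land \lnot \lnot Z) \lor W))):
    \lnot \lnot (\lnot Z \to (\lnot V \to \lnot Z)): β-rule — branch into \lnot \lnot Z  //  (\lnot V \to \lnot Z).
      branch 2.1 (add \lnot \lnot Z):
        (Y \lor ((Y \land \lnot \lnot Z) \lor W)): β-rule — branch into Y  //  ((Y \land \lnot \lnot Z) \lor W).
          branch 2.1.1 (add Y):
            ○ open, literals {Y=true, Z=true}.
          branch 2.1.2 (add ((Y \land \lnot \lnot Z) \lor W)):
            ((Y \land \lnot \lnot Z) \lor W): β-rule — branch into (Y \land \lnot \lnot Z)  //  W.
              branch 2.1.2.1 (add (Y \land \lnot \lnot Z)):
                (Y \land \lnot \lnot Z): α-rule — add Y, \lnot \lnot Z.
                \lnot \lnot Z: drop double negation, giving Z.
                ○ open, literals {Y=true, Z=true}.
              branch 2.1.2.2 (add W):
                ○ open, literals {W=true, Z=true}.
      branch 2.2 (add (\lnot V \to \lnot Z)):
        (Y \lor ((Y \land \lnot \lnot Z) \lor W)): β-rule — branch into Y  //  ((Y \land \lnot \lnot Z) \lor W).
          branch 2.2.1 (add Y):
            (\lnot V \to \lnot Z): β-rule — branch into \lnot \lnot V  //  \lnot Z.
              branch 2.2.1.1 (add \lnot \lnot V):
                ○ open, literals {V=true, Y=true}.
              branch 2.2.1.2 (add \lnot Z):
                ○ open, literals {Y=true, Z=false}.
          branch 2.2.2 (add ((Y \land \lnot \lnot Z) \lor W)):
            (\lnot V \to \lnot Z): β-rule — branch into \lnot \lnot V  //  \lnot Z.
              branch 2.2.2.1 (add \lnot \lnot V):
                ((Y \land \lnot \lnot Z) \lor W): β-rule — branch into (Y \land \lnot \lnot Z)  //  W.
                  branch 2.2.2.1.1 (add (Y \land \lnot \lnot Z)):
                    (Y \land \lnot \lnot Z): α-rule — add Y, \lnot \lnot Z.
                    \lnot \lnot Z: drop double negation, giving Z.
                    ○ open, literals {V=true, Y=true, Z=true}.
                  branch 2.2.2.1.2 (add W):
                    ○ open, literals {V=true, W=true}.
              branch 2.2.2.2 (add \lnot Z):
                ((Y \land \lnot \lnot Z) \lor W): β-rule — branch into (Y \land \lnot \lnot Z)  //  W.
                  branch 2.2.2.2.1 (add (Y \land \lnot \lnot Z)):
                    (Y \land \lnot \lnot Z): α-rule — add Y, \lnot \lnot Z.
                    \lnot \lnot Z: drop double negation, giving Z.
                    × closes — contains both Z and \lnot Z.
                  branch 2.2.2.2.2 (add W):
                    ○ open, literals {W=true, Z=false}.
2 branches closed, 8 open.
Each open branch fixes some atoms; the unmentioned ones are free. Counting distinct full assignments: branch {Y=true, Z=true} (X, W, V) contributes 8 new; branch {Y=true, Z=true} (X, W, V) contributes 0 new; branch {W=true, Z=true} (X, Y, V) contributes 4 new; branch {V=true, Y=true} (X, Z, W) contributes 4 new; branch {Y=true, Z=false} (X, W, V) contributes 4 new; branch {V=true, Y=true, Z=true} (X, W) contributes 0 new; branch {V=true, W=true} (X, Y, Z) contributes 2 new; branch {W=true, Z=false} (X, Y, V) contributes 2 new. Total: 24.

24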